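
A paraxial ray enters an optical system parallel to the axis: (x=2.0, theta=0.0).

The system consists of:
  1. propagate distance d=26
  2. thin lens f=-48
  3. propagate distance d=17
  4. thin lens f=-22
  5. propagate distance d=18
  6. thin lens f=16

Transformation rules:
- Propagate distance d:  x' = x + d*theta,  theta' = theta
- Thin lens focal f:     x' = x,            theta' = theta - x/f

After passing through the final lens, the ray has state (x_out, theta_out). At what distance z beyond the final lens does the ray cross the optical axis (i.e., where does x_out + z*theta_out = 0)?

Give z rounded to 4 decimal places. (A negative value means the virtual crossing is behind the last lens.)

Initial: x=2.0000 theta=0.0000
After 1 (propagate distance d=26): x=2.0000 theta=0.0000
After 2 (thin lens f=-48): x=2.0000 theta=1/24 (≈0.0417)
After 3 (propagate distance d=17): x=65/24 (≈2.7083) theta=1/24 (≈0.0417)
After 4 (thin lens f=-22): x=65/24 (≈2.7083) theta=29/176 (≈0.1648)
After 5 (propagate distance d=18): x=749/132 (≈5.6742) theta=29/176 (≈0.1648)
After 6 (thin lens f=16): x=749/132 (≈5.6742) theta=-401/2112 (≈-0.1899)
z_focus = -x_out/theta_out = -(749/132)/(-401/2112) = 11984/401 ≈ 29.8853
Rounded to 4 decimal places: z = 29.8853

Answer: 29.8853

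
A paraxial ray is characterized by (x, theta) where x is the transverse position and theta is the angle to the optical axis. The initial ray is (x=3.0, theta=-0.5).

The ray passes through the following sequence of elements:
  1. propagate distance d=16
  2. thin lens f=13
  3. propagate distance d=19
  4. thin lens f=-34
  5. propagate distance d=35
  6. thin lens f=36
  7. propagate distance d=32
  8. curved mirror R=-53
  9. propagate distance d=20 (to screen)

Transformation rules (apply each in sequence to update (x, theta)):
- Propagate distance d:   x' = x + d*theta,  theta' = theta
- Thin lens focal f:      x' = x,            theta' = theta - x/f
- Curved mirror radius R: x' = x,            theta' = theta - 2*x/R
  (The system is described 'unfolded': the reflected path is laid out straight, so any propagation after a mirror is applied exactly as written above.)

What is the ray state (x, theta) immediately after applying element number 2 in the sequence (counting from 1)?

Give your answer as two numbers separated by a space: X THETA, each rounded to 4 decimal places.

Initial: x=3.0000 theta=-0.5000
After 1 (propagate distance d=16): x=-5.0000 theta=-0.5000
After 2 (thin lens f=13): x=-5.0000 theta=-3/26 (≈-0.1154)
Rounded to 4 decimal places: x = -5.0000, theta = -0.1154

Answer: -5.0000 -0.1154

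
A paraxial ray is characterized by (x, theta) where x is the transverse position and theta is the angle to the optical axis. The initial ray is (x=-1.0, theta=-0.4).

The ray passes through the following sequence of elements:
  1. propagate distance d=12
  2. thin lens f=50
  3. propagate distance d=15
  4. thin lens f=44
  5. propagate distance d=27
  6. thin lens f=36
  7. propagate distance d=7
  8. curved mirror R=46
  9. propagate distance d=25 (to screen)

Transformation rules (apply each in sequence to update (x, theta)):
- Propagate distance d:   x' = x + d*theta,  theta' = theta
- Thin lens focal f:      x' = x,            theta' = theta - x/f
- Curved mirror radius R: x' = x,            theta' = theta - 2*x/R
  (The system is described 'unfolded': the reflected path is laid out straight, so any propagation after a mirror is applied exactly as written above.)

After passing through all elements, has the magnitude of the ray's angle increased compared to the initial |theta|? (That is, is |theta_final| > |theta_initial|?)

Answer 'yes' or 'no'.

Answer: yes

Derivation:
Initial: x=-1.0000 theta=-0.4000
After 1 (propagate distance d=12): x=-5.8000 theta=-0.4000
After 2 (thin lens f=50): x=-5.8000 theta=-0.2840
After 3 (propagate distance d=15): x=-10.0600 theta=-0.2840
After 4 (thin lens f=44): x=-10.0600 theta=-609/11000 (≈-0.0554)
After 5 (propagate distance d=27): x=-127103/11000 (≈-11.5548) theta=-609/11000 (≈-0.0554)
After 6 (thin lens f=36): x=-127103/11000 (≈-11.5548) theta=105179/396000 (≈0.2656)
After 7 (propagate distance d=7): x=-767891/79200 (≈-9.6956) theta=105179/396000 (≈0.2656)
After 8 (curved mirror R=46): x=-767891/79200 (≈-9.6956) theta=1564643/2277000 (≈0.6872)
After 9 (propagate distance d=25 (to screen)): x=4543789/607200 (≈7.4832) theta=1564643/2277000 (≈0.6872)
|theta_initial|=0.4000 |theta_final|=1564643/2277000 (≈0.6872) -> increased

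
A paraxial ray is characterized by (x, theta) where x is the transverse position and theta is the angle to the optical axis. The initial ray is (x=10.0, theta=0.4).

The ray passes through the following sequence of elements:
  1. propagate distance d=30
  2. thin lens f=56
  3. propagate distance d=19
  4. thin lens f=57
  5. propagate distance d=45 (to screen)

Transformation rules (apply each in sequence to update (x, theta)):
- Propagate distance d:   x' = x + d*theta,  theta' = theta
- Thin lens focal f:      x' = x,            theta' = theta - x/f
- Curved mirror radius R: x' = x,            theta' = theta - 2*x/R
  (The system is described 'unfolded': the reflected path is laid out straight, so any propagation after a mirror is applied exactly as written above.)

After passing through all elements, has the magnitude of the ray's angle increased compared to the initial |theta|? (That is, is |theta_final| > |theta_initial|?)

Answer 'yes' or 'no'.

Answer: no

Derivation:
Initial: x=10.0000 theta=0.4000
After 1 (propagate distance d=30): x=22.0000 theta=0.4000
After 2 (thin lens f=56): x=22.0000 theta=1/140 (≈0.0071)
After 3 (propagate distance d=19): x=3099/140 (≈22.1357) theta=1/140 (≈0.0071)
After 4 (thin lens f=57): x=3099/140 (≈22.1357) theta=-507/1330 (≈-0.3812)
After 5 (propagate distance d=45 (to screen)): x=1893/380 (≈4.9816) theta=-507/1330 (≈-0.3812)
|theta_initial|=0.4000 |theta_final|=507/1330 (≈0.3812) -> not increased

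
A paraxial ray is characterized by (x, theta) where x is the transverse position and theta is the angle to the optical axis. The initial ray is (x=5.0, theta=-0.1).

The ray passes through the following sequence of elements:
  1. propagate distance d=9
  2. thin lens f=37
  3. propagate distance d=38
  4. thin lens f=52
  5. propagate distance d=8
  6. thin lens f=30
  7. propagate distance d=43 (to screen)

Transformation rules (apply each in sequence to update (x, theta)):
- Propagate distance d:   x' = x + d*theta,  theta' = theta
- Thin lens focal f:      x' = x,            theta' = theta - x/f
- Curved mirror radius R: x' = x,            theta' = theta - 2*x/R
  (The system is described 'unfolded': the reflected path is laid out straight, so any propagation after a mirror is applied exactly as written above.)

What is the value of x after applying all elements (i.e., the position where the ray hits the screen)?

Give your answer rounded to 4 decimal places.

Initial: x=5.0000 theta=-0.1000
After 1 (propagate distance d=9): x=4.1000 theta=-0.1000
After 2 (thin lens f=37): x=4.1000 theta=-39/185 (≈-0.2108)
After 3 (propagate distance d=38): x=-1447/370 (≈-3.9108) theta=-39/185 (≈-0.2108)
After 4 (thin lens f=52): x=-1447/370 (≈-3.9108) theta=-2609/19240 (≈-0.1356)
After 5 (propagate distance d=8): x=-24029/4810 (≈-4.9956) theta=-2609/19240 (≈-0.1356)
After 6 (thin lens f=30): x=-24029/4810 (≈-4.9956) theta=8923/288600 (≈0.0309)
After 7 (propagate distance d=43 (to screen)): x=-1058051/288600 (≈-3.6662) theta=8923/288600 (≈0.0309)
Rounded to 4 decimal places: x = -3.6662

Answer: -3.6662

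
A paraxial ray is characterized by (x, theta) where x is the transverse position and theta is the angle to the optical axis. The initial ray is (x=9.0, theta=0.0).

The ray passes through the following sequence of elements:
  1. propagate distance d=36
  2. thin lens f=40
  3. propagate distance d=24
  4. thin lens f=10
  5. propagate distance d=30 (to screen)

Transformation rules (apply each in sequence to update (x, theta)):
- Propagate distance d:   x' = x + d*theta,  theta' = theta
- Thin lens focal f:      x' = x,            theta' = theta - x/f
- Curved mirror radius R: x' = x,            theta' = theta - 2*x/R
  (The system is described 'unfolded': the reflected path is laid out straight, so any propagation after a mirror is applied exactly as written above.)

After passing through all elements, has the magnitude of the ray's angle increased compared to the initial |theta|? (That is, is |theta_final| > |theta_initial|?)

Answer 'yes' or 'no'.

Answer: yes

Derivation:
Initial: x=9.0000 theta=0.0000
After 1 (propagate distance d=36): x=9.0000 theta=0.0000
After 2 (thin lens f=40): x=9.0000 theta=-0.2250
After 3 (propagate distance d=24): x=3.6000 theta=-0.2250
After 4 (thin lens f=10): x=3.6000 theta=-0.5850
After 5 (propagate distance d=30 (to screen)): x=-13.9500 theta=-0.5850
|theta_initial|=0.0000 |theta_final|=0.5850 -> increased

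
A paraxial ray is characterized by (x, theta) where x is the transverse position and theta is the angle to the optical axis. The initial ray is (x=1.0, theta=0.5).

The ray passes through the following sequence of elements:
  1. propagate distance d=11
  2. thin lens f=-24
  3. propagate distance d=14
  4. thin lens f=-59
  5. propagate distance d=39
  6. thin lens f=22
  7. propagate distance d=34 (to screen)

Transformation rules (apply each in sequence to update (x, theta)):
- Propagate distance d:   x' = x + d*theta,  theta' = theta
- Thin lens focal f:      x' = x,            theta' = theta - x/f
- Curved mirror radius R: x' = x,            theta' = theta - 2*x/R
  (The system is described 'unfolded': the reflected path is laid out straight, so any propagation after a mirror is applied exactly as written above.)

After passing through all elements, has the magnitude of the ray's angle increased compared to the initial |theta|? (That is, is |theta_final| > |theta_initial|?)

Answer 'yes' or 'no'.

Answer: yes

Derivation:
Initial: x=1.0000 theta=0.5000
After 1 (propagate distance d=11): x=6.5000 theta=0.5000
After 2 (thin lens f=-24): x=6.5000 theta=37/48 (≈0.7708)
After 3 (propagate distance d=14): x=415/24 (≈17.2917) theta=37/48 (≈0.7708)
After 4 (thin lens f=-59): x=415/24 (≈17.2917) theta=3013/2832 (≈1.0639)
After 5 (propagate distance d=39): x=166477/2832 (≈58.7843) theta=3013/2832 (≈1.0639)
After 6 (thin lens f=22): x=166477/2832 (≈58.7843) theta=-33397/20768 (≈-1.6081)
After 7 (propagate distance d=34 (to screen)): x=8000/1947 (≈4.1089) theta=-33397/20768 (≈-1.6081)
|theta_initial|=0.5000 |theta_final|=33397/20768 (≈1.6081) -> increased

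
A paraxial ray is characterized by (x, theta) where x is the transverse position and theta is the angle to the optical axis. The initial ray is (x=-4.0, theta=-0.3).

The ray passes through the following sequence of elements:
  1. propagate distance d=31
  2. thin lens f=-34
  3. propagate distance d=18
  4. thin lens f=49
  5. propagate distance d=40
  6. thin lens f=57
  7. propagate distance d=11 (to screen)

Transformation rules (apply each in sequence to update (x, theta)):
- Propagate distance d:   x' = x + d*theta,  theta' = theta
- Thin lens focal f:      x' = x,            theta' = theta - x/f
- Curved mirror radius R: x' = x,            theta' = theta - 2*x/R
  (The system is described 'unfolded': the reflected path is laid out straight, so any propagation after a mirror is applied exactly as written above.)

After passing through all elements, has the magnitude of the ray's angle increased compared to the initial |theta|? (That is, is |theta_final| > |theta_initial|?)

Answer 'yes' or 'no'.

Answer: yes

Derivation:
Initial: x=-4.0000 theta=-0.3000
After 1 (propagate distance d=31): x=-13.3000 theta=-0.3000
After 2 (thin lens f=-34): x=-13.3000 theta=-47/68 (≈-0.6912)
After 3 (propagate distance d=18): x=-2188/85 (≈-25.7412) theta=-47/68 (≈-0.6912)
After 4 (thin lens f=49): x=-2188/85 (≈-25.7412) theta=-2763/16660 (≈-0.1658)
After 5 (propagate distance d=40): x=-134842/4165 (≈-32.3750) theta=-2763/16660 (≈-0.1658)
After 6 (thin lens f=57): x=-134842/4165 (≈-32.3750) theta=381877/949620 (≈0.4021)
After 7 (propagate distance d=11 (to screen)): x=-26543329/949620 (≈-27.9515) theta=381877/949620 (≈0.4021)
|theta_initial|=0.3000 |theta_final|=381877/949620 (≈0.4021) -> increased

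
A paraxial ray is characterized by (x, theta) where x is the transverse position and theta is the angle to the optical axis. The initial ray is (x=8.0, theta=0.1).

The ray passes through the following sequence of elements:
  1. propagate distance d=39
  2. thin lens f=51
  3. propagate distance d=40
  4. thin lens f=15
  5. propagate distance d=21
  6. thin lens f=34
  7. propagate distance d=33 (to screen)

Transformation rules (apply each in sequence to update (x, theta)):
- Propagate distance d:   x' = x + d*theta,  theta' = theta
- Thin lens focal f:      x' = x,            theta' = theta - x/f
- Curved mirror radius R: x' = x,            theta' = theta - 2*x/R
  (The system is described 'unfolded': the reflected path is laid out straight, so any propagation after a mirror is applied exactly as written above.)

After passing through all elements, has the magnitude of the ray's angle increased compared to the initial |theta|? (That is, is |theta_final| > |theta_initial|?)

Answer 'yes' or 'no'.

Answer: yes

Derivation:
Initial: x=8.0000 theta=0.1000
After 1 (propagate distance d=39): x=11.9000 theta=0.1000
After 2 (thin lens f=51): x=11.9000 theta=-2/15 (≈-0.1333)
After 3 (propagate distance d=40): x=197/30 (≈6.5667) theta=-2/15 (≈-0.1333)
After 4 (thin lens f=15): x=197/30 (≈6.5667) theta=-257/450 (≈-0.5711)
After 5 (propagate distance d=21): x=-407/75 (≈-5.4267) theta=-257/450 (≈-0.5711)
After 6 (thin lens f=34): x=-407/75 (≈-5.4267) theta=-1574/3825 (≈-0.4115)
After 7 (propagate distance d=33 (to screen)): x=-24233/1275 (≈-19.0063) theta=-1574/3825 (≈-0.4115)
|theta_initial|=0.1000 |theta_final|=1574/3825 (≈0.4115) -> increased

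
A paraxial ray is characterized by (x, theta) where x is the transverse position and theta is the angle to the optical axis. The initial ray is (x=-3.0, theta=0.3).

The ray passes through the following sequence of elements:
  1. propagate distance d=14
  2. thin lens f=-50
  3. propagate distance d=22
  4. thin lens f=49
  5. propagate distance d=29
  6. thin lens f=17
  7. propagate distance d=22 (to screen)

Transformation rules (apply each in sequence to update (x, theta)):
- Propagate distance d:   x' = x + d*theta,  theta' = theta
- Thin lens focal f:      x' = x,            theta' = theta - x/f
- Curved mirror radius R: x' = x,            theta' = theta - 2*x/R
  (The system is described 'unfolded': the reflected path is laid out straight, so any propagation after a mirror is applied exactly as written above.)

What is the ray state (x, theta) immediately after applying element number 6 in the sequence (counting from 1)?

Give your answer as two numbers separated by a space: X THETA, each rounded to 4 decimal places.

Initial: x=-3.0000 theta=0.3000
After 1 (propagate distance d=14): x=1.2000 theta=0.3000
After 2 (thin lens f=-50): x=1.2000 theta=0.3240
After 3 (propagate distance d=22): x=8.3280 theta=0.3240
After 4 (thin lens f=49): x=8.3280 theta=1887/12250 (≈0.1540)
After 5 (propagate distance d=29): x=156741/12250 (≈12.7952) theta=1887/12250 (≈0.1540)
After 6 (thin lens f=17): x=156741/12250 (≈12.7952) theta=-62331/104125 (≈-0.5986)
Rounded to 4 decimal places: x = 12.7952, theta = -0.5986

Answer: 12.7952 -0.5986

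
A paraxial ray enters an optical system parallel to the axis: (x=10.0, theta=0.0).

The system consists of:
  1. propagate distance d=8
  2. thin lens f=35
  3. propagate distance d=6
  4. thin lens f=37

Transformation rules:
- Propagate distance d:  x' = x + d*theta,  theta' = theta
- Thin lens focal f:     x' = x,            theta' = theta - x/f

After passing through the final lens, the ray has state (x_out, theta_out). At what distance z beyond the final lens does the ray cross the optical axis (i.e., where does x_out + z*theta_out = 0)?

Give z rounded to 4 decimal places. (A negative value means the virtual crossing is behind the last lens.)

Answer: 16.2576

Derivation:
Initial: x=10.0000 theta=0.0000
After 1 (propagate distance d=8): x=10.0000 theta=0.0000
After 2 (thin lens f=35): x=10.0000 theta=-2/7 (≈-0.2857)
After 3 (propagate distance d=6): x=58/7 (≈8.2857) theta=-2/7 (≈-0.2857)
After 4 (thin lens f=37): x=58/7 (≈8.2857) theta=-132/259 (≈-0.5097)
z_focus = -x_out/theta_out = -(58/7)/(-132/259) = 1073/66 ≈ 16.2576
Rounded to 4 decimal places: z = 16.2576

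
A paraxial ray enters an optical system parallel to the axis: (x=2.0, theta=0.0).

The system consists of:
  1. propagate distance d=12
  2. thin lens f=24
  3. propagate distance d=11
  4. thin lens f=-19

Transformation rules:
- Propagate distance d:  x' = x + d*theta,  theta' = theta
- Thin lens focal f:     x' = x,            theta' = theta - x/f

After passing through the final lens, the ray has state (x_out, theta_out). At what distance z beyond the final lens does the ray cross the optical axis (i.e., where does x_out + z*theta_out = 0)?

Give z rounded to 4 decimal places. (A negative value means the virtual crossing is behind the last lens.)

Answer: 41.1667

Derivation:
Initial: x=2.0000 theta=0.0000
After 1 (propagate distance d=12): x=2.0000 theta=0.0000
After 2 (thin lens f=24): x=2.0000 theta=-1/12 (≈-0.0833)
After 3 (propagate distance d=11): x=13/12 (≈1.0833) theta=-1/12 (≈-0.0833)
After 4 (thin lens f=-19): x=13/12 (≈1.0833) theta=-1/38 (≈-0.0263)
z_focus = -x_out/theta_out = -(13/12)/(-1/38) = 247/6 ≈ 41.1667
Rounded to 4 decimal places: z = 41.1667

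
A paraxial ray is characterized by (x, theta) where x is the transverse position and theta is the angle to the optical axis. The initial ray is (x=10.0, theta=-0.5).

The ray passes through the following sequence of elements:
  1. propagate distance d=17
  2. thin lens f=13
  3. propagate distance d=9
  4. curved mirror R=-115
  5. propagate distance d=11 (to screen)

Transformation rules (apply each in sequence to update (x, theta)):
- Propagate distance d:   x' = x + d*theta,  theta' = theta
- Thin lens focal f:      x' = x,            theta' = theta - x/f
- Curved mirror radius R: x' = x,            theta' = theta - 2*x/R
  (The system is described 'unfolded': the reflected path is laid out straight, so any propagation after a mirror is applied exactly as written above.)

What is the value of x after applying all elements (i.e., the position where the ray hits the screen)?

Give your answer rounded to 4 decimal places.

Answer: -11.5803

Derivation:
Initial: x=10.0000 theta=-0.5000
After 1 (propagate distance d=17): x=1.5000 theta=-0.5000
After 2 (thin lens f=13): x=1.5000 theta=-8/13 (≈-0.6154)
After 3 (propagate distance d=9): x=-105/26 (≈-4.0385) theta=-8/13 (≈-0.6154)
After 4 (curved mirror R=-115): x=-105/26 (≈-4.0385) theta=-205/299 (≈-0.6856)
After 5 (propagate distance d=11 (to screen)): x=-6925/598 (≈-11.5803) theta=-205/299 (≈-0.6856)
Rounded to 4 decimal places: x = -11.5803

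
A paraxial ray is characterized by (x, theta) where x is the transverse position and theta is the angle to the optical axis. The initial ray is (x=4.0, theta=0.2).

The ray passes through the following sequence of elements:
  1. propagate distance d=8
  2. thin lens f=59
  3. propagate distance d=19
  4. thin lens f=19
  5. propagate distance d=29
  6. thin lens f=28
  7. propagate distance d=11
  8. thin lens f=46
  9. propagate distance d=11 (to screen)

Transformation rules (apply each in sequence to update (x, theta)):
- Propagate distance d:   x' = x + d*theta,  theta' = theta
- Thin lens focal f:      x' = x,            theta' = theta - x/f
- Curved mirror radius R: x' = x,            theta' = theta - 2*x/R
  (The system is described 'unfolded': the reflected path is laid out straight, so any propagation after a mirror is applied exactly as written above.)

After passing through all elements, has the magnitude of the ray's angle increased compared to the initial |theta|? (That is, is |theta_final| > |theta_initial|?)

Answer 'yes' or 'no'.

Answer: no

Derivation:
Initial: x=4.0000 theta=0.2000
After 1 (propagate distance d=8): x=5.6000 theta=0.2000
After 2 (thin lens f=59): x=5.6000 theta=31/295 (≈0.1051)
After 3 (propagate distance d=19): x=2241/295 (≈7.5966) theta=31/295 (≈0.1051)
After 4 (thin lens f=19): x=2241/295 (≈7.5966) theta=-28/95 (≈-0.2947)
After 5 (propagate distance d=29): x=-5329/5605 (≈-0.9508) theta=-28/95 (≈-0.2947)
After 6 (thin lens f=28): x=-5329/5605 (≈-0.9508) theta=-40927/156940 (≈-0.2608)
After 7 (propagate distance d=11): x=-599409/156940 (≈-3.8194) theta=-40927/156940 (≈-0.2608)
After 8 (thin lens f=46): x=-599409/156940 (≈-3.8194) theta=-183319/1031320 (≈-0.1778)
After 9 (propagate distance d=11 (to screen)): x=-41688377/7219240 (≈-5.7746) theta=-183319/1031320 (≈-0.1778)
|theta_initial|=0.2000 |theta_final|=183319/1031320 (≈0.1778) -> not increased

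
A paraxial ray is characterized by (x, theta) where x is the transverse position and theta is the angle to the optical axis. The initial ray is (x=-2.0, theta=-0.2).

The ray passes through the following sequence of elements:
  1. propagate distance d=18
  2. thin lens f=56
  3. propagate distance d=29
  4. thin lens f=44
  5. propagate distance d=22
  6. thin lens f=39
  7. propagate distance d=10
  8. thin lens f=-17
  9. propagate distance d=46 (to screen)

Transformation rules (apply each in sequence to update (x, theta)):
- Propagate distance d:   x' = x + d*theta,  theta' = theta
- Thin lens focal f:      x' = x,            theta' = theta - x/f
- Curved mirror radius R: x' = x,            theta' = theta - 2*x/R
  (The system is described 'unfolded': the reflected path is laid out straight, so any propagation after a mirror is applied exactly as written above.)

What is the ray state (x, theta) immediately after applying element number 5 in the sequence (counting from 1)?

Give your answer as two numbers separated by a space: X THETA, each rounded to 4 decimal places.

Answer: -6.4500 0.0932

Derivation:
Initial: x=-2.0000 theta=-0.2000
After 1 (propagate distance d=18): x=-5.6000 theta=-0.2000
After 2 (thin lens f=56): x=-5.6000 theta=-0.1000
After 3 (propagate distance d=29): x=-8.5000 theta=-0.1000
After 4 (thin lens f=44): x=-8.5000 theta=41/440 (≈0.0932)
After 5 (propagate distance d=22): x=-6.4500 theta=41/440 (≈0.0932)
Rounded to 4 decimal places: x = -6.4500, theta = 0.0932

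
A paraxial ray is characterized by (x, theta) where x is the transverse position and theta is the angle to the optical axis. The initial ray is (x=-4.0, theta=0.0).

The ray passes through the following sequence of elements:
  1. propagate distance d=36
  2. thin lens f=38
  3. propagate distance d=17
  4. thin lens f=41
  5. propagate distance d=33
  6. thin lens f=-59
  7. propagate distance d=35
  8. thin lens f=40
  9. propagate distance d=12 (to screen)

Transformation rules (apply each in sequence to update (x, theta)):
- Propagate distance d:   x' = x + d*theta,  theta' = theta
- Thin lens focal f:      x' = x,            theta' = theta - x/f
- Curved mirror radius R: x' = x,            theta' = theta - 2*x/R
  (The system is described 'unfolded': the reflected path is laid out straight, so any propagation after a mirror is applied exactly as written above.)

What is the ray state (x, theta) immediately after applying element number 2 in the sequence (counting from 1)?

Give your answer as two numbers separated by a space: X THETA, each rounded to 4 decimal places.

Answer: -4.0000 0.1053

Derivation:
Initial: x=-4.0000 theta=0.0000
After 1 (propagate distance d=36): x=-4.0000 theta=0.0000
After 2 (thin lens f=38): x=-4.0000 theta=2/19 (≈0.1053)
Rounded to 4 decimal places: x = -4.0000, theta = 0.1053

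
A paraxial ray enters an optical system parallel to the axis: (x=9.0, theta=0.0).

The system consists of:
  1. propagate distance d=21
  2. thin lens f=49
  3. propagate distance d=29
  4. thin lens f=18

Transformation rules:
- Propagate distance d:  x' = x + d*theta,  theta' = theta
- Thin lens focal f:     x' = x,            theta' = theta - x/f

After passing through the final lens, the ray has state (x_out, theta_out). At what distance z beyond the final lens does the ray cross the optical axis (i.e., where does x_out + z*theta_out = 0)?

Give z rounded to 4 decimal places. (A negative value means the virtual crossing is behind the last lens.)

Initial: x=9.0000 theta=0.0000
After 1 (propagate distance d=21): x=9.0000 theta=0.0000
After 2 (thin lens f=49): x=9.0000 theta=-9/49 (≈-0.1837)
After 3 (propagate distance d=29): x=180/49 (≈3.6735) theta=-9/49 (≈-0.1837)
After 4 (thin lens f=18): x=180/49 (≈3.6735) theta=-19/49 (≈-0.3878)
z_focus = -x_out/theta_out = -(180/49)/(-19/49) = 180/19 ≈ 9.4737
Rounded to 4 decimal places: z = 9.4737

Answer: 9.4737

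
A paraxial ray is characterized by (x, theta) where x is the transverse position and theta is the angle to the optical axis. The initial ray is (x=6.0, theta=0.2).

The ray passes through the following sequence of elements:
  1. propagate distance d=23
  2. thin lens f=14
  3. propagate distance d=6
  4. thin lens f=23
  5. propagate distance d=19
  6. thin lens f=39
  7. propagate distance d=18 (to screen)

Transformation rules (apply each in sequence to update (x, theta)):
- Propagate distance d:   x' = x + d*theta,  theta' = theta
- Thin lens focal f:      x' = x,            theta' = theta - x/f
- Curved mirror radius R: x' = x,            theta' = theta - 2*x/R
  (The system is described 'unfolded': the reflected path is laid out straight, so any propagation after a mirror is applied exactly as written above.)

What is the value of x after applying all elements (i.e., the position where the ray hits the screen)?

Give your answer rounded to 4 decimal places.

Answer: -20.7285

Derivation:
Initial: x=6.0000 theta=0.2000
After 1 (propagate distance d=23): x=10.6000 theta=0.2000
After 2 (thin lens f=14): x=10.6000 theta=-39/70 (≈-0.5571)
After 3 (propagate distance d=6): x=254/35 (≈7.2571) theta=-39/70 (≈-0.5571)
After 4 (thin lens f=23): x=254/35 (≈7.2571) theta=-281/322 (≈-0.8727)
After 5 (propagate distance d=19): x=-15011/1610 (≈-9.3236) theta=-281/322 (≈-0.8727)
After 6 (thin lens f=39): x=-15011/1610 (≈-9.3236) theta=-19892/31395 (≈-0.6336)
After 7 (propagate distance d=18 (to screen)): x=-433847/20930 (≈-20.7285) theta=-19892/31395 (≈-0.6336)
Rounded to 4 decimal places: x = -20.7285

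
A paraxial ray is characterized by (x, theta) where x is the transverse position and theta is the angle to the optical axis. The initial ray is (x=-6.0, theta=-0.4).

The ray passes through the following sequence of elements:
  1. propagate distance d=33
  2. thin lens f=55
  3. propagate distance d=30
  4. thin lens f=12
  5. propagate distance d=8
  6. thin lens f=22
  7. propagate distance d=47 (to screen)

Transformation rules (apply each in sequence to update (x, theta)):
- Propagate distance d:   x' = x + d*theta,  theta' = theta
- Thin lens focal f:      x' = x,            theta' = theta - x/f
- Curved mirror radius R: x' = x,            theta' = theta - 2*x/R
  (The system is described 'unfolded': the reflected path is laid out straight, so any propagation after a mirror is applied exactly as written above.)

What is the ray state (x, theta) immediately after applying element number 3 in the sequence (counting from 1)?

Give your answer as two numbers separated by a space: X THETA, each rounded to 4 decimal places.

Answer: -20.7273 -0.0509

Derivation:
Initial: x=-6.0000 theta=-0.4000
After 1 (propagate distance d=33): x=-19.2000 theta=-0.4000
After 2 (thin lens f=55): x=-19.2000 theta=-14/275 (≈-0.0509)
After 3 (propagate distance d=30): x=-228/11 (≈-20.7273) theta=-14/275 (≈-0.0509)
Rounded to 4 decimal places: x = -20.7273, theta = -0.0509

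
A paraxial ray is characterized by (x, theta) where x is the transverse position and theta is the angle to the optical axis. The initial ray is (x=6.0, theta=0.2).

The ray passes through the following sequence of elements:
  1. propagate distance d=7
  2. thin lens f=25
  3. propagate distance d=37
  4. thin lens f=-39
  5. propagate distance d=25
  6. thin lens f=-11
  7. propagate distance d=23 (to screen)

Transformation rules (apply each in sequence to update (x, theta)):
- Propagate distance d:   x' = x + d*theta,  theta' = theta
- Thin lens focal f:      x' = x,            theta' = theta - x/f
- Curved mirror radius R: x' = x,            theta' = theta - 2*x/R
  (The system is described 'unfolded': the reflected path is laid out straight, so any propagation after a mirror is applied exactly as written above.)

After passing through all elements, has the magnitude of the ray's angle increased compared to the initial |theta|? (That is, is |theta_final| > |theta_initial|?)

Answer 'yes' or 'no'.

Answer: yes

Derivation:
Initial: x=6.0000 theta=0.2000
After 1 (propagate distance d=7): x=7.4000 theta=0.2000
After 2 (thin lens f=25): x=7.4000 theta=-0.0960
After 3 (propagate distance d=37): x=3.8480 theta=-0.0960
After 4 (thin lens f=-39): x=3.8480 theta=1/375 (≈0.0027)
After 5 (propagate distance d=25): x=1468/375 (≈3.9147) theta=1/375 (≈0.0027)
After 6 (thin lens f=-11): x=1468/375 (≈3.9147) theta=493/1375 (≈0.3585)
After 7 (propagate distance d=23 (to screen)): x=10033/825 (≈12.1612) theta=493/1375 (≈0.3585)
|theta_initial|=0.2000 |theta_final|=493/1375 (≈0.3585) -> increased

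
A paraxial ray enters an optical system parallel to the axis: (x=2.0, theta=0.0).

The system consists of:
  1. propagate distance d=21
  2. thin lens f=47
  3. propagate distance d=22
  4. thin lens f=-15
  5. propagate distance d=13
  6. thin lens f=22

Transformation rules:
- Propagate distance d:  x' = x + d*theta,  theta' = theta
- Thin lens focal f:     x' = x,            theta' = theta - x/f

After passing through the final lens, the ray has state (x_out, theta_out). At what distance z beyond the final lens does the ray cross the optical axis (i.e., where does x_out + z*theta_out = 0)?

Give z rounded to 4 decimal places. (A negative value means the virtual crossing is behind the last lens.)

Initial: x=2.0000 theta=0.0000
After 1 (propagate distance d=21): x=2.0000 theta=0.0000
After 2 (thin lens f=47): x=2.0000 theta=-2/47 (≈-0.0426)
After 3 (propagate distance d=22): x=50/47 (≈1.0638) theta=-2/47 (≈-0.0426)
After 4 (thin lens f=-15): x=50/47 (≈1.0638) theta=4/141 (≈0.0284)
After 5 (propagate distance d=13): x=202/141 (≈1.4326) theta=4/141 (≈0.0284)
After 6 (thin lens f=22): x=202/141 (≈1.4326) theta=-19/517 (≈-0.0368)
z_focus = -x_out/theta_out = -(202/141)/(-19/517) = 2222/57 ≈ 38.9825
Rounded to 4 decimal places: z = 38.9825

Answer: 38.9825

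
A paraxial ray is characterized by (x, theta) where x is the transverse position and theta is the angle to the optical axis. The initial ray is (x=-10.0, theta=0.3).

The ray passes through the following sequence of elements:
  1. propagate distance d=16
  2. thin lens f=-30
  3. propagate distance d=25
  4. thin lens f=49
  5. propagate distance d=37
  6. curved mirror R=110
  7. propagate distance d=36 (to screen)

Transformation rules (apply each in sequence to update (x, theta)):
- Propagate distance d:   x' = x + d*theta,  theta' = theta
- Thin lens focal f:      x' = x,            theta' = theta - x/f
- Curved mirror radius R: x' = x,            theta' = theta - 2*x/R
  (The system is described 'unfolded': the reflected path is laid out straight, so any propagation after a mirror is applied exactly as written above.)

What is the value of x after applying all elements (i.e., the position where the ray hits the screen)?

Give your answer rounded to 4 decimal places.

Answer: 7.5009

Derivation:
Initial: x=-10.0000 theta=0.3000
After 1 (propagate distance d=16): x=-5.2000 theta=0.3000
After 2 (thin lens f=-30): x=-5.2000 theta=19/150 (≈0.1267)
After 3 (propagate distance d=25): x=-61/30 (≈-2.0333) theta=19/150 (≈0.1267)
After 4 (thin lens f=49): x=-61/30 (≈-2.0333) theta=206/1225 (≈0.1682)
After 5 (propagate distance d=37): x=30787/7350 (≈4.1887) theta=206/1225 (≈0.1682)
After 6 (curved mirror R=110): x=30787/7350 (≈4.1887) theta=37193/404250 (≈0.0920)
After 7 (propagate distance d=36 (to screen)): x=3032233/404250 (≈7.5009) theta=37193/404250 (≈0.0920)
Rounded to 4 decimal places: x = 7.5009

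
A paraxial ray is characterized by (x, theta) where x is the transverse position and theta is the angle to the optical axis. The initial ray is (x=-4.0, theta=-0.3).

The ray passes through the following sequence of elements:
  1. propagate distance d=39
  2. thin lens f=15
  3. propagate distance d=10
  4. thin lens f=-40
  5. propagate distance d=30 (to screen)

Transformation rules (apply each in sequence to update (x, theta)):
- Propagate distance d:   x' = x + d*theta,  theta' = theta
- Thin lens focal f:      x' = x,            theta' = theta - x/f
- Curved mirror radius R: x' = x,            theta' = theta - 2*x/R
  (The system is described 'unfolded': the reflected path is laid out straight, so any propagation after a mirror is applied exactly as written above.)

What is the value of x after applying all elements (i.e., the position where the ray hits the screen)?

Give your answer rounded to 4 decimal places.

Answer: 7.9917

Derivation:
Initial: x=-4.0000 theta=-0.3000
After 1 (propagate distance d=39): x=-15.7000 theta=-0.3000
After 2 (thin lens f=15): x=-15.7000 theta=56/75 (≈0.7467)
After 3 (propagate distance d=10): x=-247/30 (≈-8.2333) theta=56/75 (≈0.7467)
After 4 (thin lens f=-40): x=-247/30 (≈-8.2333) theta=649/1200 (≈0.5408)
After 5 (propagate distance d=30 (to screen)): x=959/120 (≈7.9917) theta=649/1200 (≈0.5408)
Rounded to 4 decimal places: x = 7.9917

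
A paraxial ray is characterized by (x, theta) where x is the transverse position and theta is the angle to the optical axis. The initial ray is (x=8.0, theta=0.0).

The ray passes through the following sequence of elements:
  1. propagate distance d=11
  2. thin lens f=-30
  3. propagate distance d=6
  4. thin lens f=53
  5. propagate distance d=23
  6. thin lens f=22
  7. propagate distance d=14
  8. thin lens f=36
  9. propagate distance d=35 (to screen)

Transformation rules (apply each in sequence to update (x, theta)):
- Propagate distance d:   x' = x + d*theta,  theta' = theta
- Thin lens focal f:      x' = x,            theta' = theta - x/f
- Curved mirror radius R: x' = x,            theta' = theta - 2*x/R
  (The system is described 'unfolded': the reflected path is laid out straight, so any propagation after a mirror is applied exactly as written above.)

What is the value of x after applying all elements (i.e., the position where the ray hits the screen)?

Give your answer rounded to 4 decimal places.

Initial: x=8.0000 theta=0.0000
After 1 (propagate distance d=11): x=8.0000 theta=0.0000
After 2 (thin lens f=-30): x=8.0000 theta=4/15 (≈0.2667)
After 3 (propagate distance d=6): x=9.6000 theta=4/15 (≈0.2667)
After 4 (thin lens f=53): x=9.6000 theta=68/795 (≈0.0855)
After 5 (propagate distance d=23): x=9196/795 (≈11.5673) theta=68/795 (≈0.0855)
After 6 (thin lens f=22): x=9196/795 (≈11.5673) theta=-70/159 (≈-0.4403)
After 7 (propagate distance d=14): x=1432/265 (≈5.4038) theta=-70/159 (≈-0.4403)
After 8 (thin lens f=36): x=1432/265 (≈5.4038) theta=-1408/2385 (≈-0.5904)
After 9 (propagate distance d=35 (to screen)): x=-36392/2385 (≈-15.2587) theta=-1408/2385 (≈-0.5904)
Rounded to 4 decimal places: x = -15.2587

Answer: -15.2587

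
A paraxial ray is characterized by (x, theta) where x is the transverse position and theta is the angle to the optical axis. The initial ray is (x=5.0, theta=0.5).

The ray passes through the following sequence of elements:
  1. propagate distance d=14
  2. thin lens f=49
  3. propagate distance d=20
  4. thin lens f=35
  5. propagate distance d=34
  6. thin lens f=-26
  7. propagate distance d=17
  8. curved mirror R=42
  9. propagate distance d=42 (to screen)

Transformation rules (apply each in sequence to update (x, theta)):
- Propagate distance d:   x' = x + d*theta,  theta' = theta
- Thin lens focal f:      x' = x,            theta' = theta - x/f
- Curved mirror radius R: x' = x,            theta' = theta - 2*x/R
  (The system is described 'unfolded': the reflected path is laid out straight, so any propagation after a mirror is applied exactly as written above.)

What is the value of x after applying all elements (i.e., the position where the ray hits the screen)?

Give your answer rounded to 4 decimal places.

Answer: -6.1906

Derivation:
Initial: x=5.0000 theta=0.5000
After 1 (propagate distance d=14): x=12.0000 theta=0.5000
After 2 (thin lens f=49): x=12.0000 theta=25/98 (≈0.2551)
After 3 (propagate distance d=20): x=838/49 (≈17.1020) theta=25/98 (≈0.2551)
After 4 (thin lens f=35): x=838/49 (≈17.1020) theta=-801/3430 (≈-0.2335)
After 5 (propagate distance d=34): x=15713/1715 (≈9.1621) theta=-801/3430 (≈-0.2335)
After 6 (thin lens f=-26): x=15713/1715 (≈9.1621) theta=530/4459 (≈0.1189)
After 7 (propagate distance d=17): x=35617/3185 (≈11.1827) theta=530/4459 (≈0.1189)
After 8 (curved mirror R=42): x=35617/3185 (≈11.1827) theta=-27667/66885 (≈-0.4137)
After 9 (propagate distance d=42 (to screen)): x=-19717/3185 (≈-6.1906) theta=-27667/66885 (≈-0.4137)
Rounded to 4 decimal places: x = -6.1906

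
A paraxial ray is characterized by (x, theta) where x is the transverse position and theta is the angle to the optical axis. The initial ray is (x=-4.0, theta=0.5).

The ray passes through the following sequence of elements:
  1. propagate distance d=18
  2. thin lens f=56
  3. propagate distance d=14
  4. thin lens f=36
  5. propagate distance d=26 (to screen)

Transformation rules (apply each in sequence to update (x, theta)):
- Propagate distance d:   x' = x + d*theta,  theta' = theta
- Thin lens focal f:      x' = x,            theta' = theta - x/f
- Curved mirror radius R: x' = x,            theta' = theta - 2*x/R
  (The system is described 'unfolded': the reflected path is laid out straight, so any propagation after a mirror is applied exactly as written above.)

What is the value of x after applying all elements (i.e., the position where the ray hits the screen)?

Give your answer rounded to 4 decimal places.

Answer: 13.6647

Derivation:
Initial: x=-4.0000 theta=0.5000
After 1 (propagate distance d=18): x=5.0000 theta=0.5000
After 2 (thin lens f=56): x=5.0000 theta=23/56 (≈0.4107)
After 3 (propagate distance d=14): x=10.7500 theta=23/56 (≈0.4107)
After 4 (thin lens f=36): x=10.7500 theta=113/1008 (≈0.1121)
After 5 (propagate distance d=26 (to screen)): x=6887/504 (≈13.6647) theta=113/1008 (≈0.1121)
Rounded to 4 decimal places: x = 13.6647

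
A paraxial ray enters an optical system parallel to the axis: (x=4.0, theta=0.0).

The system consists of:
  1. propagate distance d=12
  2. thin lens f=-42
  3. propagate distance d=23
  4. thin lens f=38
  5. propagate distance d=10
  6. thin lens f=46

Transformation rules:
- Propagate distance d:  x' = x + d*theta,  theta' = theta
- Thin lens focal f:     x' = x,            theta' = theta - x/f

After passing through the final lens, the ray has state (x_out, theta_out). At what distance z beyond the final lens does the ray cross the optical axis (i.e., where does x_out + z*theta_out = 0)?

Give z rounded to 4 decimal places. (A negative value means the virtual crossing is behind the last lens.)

Answer: 29.4015

Derivation:
Initial: x=4.0000 theta=0.0000
After 1 (propagate distance d=12): x=4.0000 theta=0.0000
After 2 (thin lens f=-42): x=4.0000 theta=2/21 (≈0.0952)
After 3 (propagate distance d=23): x=130/21 (≈6.1905) theta=2/21 (≈0.0952)
After 4 (thin lens f=38): x=130/21 (≈6.1905) theta=-9/133 (≈-0.0677)
After 5 (propagate distance d=10): x=2200/399 (≈5.5138) theta=-9/133 (≈-0.0677)
After 6 (thin lens f=46): x=2200/399 (≈5.5138) theta=-1721/9177 (≈-0.1875)
z_focus = -x_out/theta_out = -(2200/399)/(-1721/9177) = 50600/1721 ≈ 29.4015
Rounded to 4 decimal places: z = 29.4015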